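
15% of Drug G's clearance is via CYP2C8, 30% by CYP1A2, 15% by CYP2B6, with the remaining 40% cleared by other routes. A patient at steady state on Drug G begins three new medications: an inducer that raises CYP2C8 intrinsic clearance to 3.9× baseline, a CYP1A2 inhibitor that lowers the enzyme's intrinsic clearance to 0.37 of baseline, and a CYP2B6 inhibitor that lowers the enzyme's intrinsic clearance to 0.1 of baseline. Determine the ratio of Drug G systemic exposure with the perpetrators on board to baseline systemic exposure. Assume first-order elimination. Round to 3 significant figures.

The CYP2C8 pathway (15% of clearance) is boosted to 3.9× activity: 0.15 × 3.9 = 0.585.
The CYP1A2 pathway (30% of clearance) is reduced to 0.37× activity: 0.3 × 0.37 = 0.111.
The CYP2B6 pathway (15% of clearance) falls to 0.1× activity: 0.15 × 0.1 = 0.015.
The remaining 40% of clearance is unaffected.
New clearance relative to baseline: 0.585 + 0.111 + 0.015 + 0.4 = 1.111.
Net systemic exposure ratio = 1 / 1.111 = 0.900.

0.900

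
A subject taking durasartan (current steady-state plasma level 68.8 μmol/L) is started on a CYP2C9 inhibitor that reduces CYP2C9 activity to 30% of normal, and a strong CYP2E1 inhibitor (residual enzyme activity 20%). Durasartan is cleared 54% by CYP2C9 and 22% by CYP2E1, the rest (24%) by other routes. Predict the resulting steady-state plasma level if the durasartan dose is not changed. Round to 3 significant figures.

CYP2C9: 0.54 × 0.3 = 0.162
CYP2E1: 0.22 × 0.2 = 0.044
Other: 0.24 (unchanged)
CL_new/CL_old = 0.162 + 0.044 + 0.24 = 0.446.
New steady-state plasma level = 68.8 / 0.446 = 154 μmol/L (concentration scales inversely with clearance).

154 μmol/L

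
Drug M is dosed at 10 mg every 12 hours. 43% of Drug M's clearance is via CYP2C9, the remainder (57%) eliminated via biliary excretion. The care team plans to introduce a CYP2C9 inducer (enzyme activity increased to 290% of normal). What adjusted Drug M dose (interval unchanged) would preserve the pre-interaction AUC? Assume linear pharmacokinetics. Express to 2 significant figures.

The CYP2C9 pathway (43% of clearance) rises to 2.9× activity: 0.43 × 2.9 = 1.247.
The remaining 57% of clearance is unaffected.
Relative clearance = 1.247 + 0.57 = 1.817.
Css,avg = (dose rate)/CL, so holding Css fixed requires dose ∝ CL: 10 × 1.817 = 18 mg.

18 mg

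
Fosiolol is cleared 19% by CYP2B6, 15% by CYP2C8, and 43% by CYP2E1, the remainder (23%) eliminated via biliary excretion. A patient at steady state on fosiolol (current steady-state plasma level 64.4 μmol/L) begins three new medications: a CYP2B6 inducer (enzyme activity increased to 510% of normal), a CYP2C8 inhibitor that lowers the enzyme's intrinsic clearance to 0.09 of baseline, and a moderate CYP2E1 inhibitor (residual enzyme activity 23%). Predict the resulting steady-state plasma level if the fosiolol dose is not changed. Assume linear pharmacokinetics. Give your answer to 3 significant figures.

The CYP2B6 pathway (19% of clearance) increases to 5.1× activity: 0.19 × 5.1 = 0.969.
The CYP2C8 pathway (15% of clearance) drops to 0.09× activity: 0.15 × 0.09 = 0.0135.
The CYP2E1 pathway (43% of clearance) falls to 0.23× activity: 0.43 × 0.23 = 0.0989.
Non-CYP routes (23%) are unchanged.
CL_new/CL_old = 0.969 + 0.0135 + 0.0989 + 0.23 = 1.3114.
New steady-state plasma level = 64.4 / 1.3114 = 49.1 μmol/L (concentration scales inversely with clearance).

49.1 μmol/L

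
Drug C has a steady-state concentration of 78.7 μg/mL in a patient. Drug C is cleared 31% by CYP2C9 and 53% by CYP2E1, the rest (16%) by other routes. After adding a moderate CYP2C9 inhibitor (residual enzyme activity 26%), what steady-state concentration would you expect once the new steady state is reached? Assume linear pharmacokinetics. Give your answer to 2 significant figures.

1.0 × 10² μg/mL

The CYP2C9 pathway (31% of clearance) falls to 0.26× activity: 0.31 × 0.26 = 0.0806.
CYP2E1 (53%) and the residual 16% are unaffected.
New clearance relative to baseline: 0.0806 + 0.53 + 0.16 = 0.7706.
Steady-state concentration ∝ 1/CL, so new value = 78.7 / 0.7706 = 1.0 × 10² μg/mL.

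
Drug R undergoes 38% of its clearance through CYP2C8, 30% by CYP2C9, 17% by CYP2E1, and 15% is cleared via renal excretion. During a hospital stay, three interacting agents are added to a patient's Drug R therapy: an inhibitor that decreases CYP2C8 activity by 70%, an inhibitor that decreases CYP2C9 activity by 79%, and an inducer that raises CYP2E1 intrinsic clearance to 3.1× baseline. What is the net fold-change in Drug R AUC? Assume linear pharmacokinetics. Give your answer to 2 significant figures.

1.2

The CYP2C8 pathway (38% of clearance) is reduced to 0.3× activity: 0.38 × 0.3 = 0.114.
The CYP2C9 pathway (30% of clearance) is reduced to 0.21× activity: 0.3 × 0.21 = 0.063.
The CYP2E1 pathway (17% of clearance) rises to 3.1× activity: 0.17 × 3.1 = 0.527.
The remaining 15% of clearance is unaffected.
New clearance relative to baseline: 0.114 + 0.063 + 0.527 + 0.15 = 0.854.
Net AUC ratio = 1 / 0.854 = 1.2.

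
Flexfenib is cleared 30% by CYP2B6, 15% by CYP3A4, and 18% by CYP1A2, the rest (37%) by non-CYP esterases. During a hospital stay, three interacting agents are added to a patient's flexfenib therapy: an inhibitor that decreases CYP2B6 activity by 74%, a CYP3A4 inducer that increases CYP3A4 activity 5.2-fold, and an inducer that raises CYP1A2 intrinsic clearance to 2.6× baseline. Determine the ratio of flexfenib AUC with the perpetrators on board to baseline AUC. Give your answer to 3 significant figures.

0.590

The CYP2B6 pathway (30% of clearance) falls to 0.26× activity: 0.3 × 0.26 = 0.078.
The CYP3A4 pathway (15% of clearance) is boosted to 5.2× activity: 0.15 × 5.2 = 0.78.
The CYP1A2 pathway (18% of clearance) increases to 2.6× activity: 0.18 × 2.6 = 0.468.
Non-CYP routes (37%) are unchanged.
New clearance relative to baseline: 0.078 + 0.78 + 0.468 + 0.37 = 1.696.
Because AUC varies inversely with clearance, the combined effect is 1 / 1.696 = 0.590.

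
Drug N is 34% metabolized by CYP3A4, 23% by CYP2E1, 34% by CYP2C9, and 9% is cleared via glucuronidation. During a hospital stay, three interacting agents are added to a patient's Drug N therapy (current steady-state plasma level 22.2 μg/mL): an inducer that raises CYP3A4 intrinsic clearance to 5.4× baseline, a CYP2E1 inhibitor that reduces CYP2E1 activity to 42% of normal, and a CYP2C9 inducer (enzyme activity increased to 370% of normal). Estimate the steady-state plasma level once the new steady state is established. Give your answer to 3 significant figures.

CYP3A4: 0.34 × 5.4 = 1.836
CYP2E1: 0.23 × 0.42 = 0.0966
CYP2C9: 0.34 × 3.7 = 1.258
Other: 0.09 (unchanged)
New clearance relative to baseline: 1.836 + 0.0966 + 1.258 + 0.09 = 3.2806.
Steady-state plasma level ∝ 1/CL: new value = 22.2 / 3.2806 = 6.77 μg/mL.

6.77 μg/mL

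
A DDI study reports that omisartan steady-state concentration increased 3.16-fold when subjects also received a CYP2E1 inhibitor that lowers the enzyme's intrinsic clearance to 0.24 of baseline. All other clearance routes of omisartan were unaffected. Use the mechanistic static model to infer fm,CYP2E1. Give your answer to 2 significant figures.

Let x = fm,CYP2E1. Because steady-state concentration ∝ 1/CL, relative clearance fell to 1/3.16 = 0.3165.
Only the CYP2E1 route changed, so 0.3165 = x·0.24 + (1 − x), giving x = 0.90.

0.90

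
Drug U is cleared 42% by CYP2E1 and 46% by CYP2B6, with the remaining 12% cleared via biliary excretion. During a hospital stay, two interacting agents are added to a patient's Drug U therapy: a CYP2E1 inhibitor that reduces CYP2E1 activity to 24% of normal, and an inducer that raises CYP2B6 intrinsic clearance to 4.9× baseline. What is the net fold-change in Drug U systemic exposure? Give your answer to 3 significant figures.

CYP2E1: 0.42 × 0.24 = 0.1008
CYP2B6: 0.46 × 4.9 = 2.254
Other: 0.12 (unchanged)
Relative clearance = 0.1008 + 2.254 + 0.12 = 2.4748.
Net systemic exposure ratio = 1 / 2.4748 = 0.404.

0.404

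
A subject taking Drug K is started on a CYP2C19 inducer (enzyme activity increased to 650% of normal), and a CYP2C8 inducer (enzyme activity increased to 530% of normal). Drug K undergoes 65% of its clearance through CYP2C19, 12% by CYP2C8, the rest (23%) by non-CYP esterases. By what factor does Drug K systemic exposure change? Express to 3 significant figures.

0.196

CYP2C19: 0.65 × 6.5 = 4.225
CYP2C8: 0.12 × 5.3 = 0.636
Other: 0.23 (unchanged)
New clearance relative to baseline: 4.225 + 0.636 + 0.23 = 5.091.
Net systemic exposure ratio = 1 / 5.091 = 0.196.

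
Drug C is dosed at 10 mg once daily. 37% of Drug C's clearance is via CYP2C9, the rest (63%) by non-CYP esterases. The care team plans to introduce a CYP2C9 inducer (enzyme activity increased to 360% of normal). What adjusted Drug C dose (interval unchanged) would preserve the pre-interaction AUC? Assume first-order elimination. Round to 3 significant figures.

The CYP2C9 pathway (37% of clearance) is boosted to 3.6× activity: 0.37 × 3.6 = 1.332.
Non-CYP routes (63%) are unchanged.
CL_new/CL_old = 1.332 + 0.63 = 1.962.
To maintain the same steady-state level, dose must scale with clearance: new dose = 10 × 1.962 = 19.6 mg.

19.6 mg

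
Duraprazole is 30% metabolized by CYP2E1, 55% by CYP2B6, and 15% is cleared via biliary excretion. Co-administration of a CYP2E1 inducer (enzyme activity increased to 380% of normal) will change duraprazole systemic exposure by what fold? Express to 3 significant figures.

0.543

The CYP2E1 pathway (30% of clearance) rises to 3.8× activity: 0.3 × 3.8 = 1.14.
CYP2B6 (55%) and the residual 15% are unaffected.
Relative clearance = 1.14 + 0.55 + 0.15 = 1.84.
Systemic exposure ratio = CL_old/CL_new = 1 / 1.84 = 0.543.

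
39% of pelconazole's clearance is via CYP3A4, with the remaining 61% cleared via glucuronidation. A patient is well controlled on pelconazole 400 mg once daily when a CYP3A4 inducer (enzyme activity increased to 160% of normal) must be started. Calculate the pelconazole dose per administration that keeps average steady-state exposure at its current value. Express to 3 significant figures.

CYP3A4: 0.39 × 1.6 = 0.624
Other: 0.61 (unchanged)
New clearance relative to baseline: 0.624 + 0.61 = 1.234.
Exposure is unchanged when dose changes in proportion to clearance. New dose = 400 mg × 1.234 = 494 mg.

494 mg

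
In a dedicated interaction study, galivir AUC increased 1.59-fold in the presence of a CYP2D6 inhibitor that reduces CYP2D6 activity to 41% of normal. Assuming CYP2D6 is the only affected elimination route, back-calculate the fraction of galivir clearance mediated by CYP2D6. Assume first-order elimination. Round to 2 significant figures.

Call the CYP2D6 fraction fm. After the interaction, CL_new/CL_old = fm × 0.41 + (1 − fm).
AUC ratio = 1 / (new CL fraction), so new CL fraction = 1 / 1.59 = 0.6289.
fm × 0.41 + 1 − fm = 0.6289  ⇒  fm × (0.41 − 1) = −0.3711  ⇒  fm = 0.63.

0.63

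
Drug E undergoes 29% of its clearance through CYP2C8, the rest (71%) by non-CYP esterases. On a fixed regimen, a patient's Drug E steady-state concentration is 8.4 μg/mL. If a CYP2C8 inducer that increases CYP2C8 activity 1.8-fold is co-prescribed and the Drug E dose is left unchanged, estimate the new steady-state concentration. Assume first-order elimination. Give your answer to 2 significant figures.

The CYP2C8 pathway (29% of clearance) is boosted to 1.8× activity: 0.29 × 1.8 = 0.522.
Non-CYP routes (71%) are unchanged.
CL_new/CL_old = 0.522 + 0.71 = 1.232.
New steady-state concentration = baseline ÷ relative clearance = 8.4 / 1.232 = 6.8 μg/mL.

6.8 μg/mL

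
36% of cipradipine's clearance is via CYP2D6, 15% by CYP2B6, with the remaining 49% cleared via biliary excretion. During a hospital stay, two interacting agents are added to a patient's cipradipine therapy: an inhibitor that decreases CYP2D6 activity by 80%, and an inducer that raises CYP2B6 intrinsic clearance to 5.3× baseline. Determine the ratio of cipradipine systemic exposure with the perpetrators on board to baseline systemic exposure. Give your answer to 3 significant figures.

CYP2D6: 0.36 × 0.2 = 0.072
CYP2B6: 0.15 × 5.3 = 0.795
Other: 0.49 (unchanged)
Relative clearance = 0.072 + 0.795 + 0.49 = 1.357.
Because systemic exposure varies inversely with clearance, the combined effect is 1 / 1.357 = 0.737.

0.737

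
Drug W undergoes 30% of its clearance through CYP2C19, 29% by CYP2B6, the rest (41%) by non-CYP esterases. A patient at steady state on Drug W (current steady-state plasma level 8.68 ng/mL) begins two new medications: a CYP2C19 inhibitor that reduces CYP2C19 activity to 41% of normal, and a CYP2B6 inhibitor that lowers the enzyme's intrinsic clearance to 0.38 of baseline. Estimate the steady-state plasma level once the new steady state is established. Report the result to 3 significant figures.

13.5 ng/mL

The CYP2C19 pathway (30% of clearance) drops to 0.41× activity: 0.3 × 0.41 = 0.123.
The CYP2B6 pathway (29% of clearance) is reduced to 0.38× activity: 0.29 × 0.38 = 0.1102.
Non-CYP routes (41%) are unchanged.
CL_new/CL_old = 0.123 + 0.1102 + 0.41 = 0.6432.
New steady-state plasma level = 8.68 / 0.6432 = 13.5 ng/mL (concentration scales inversely with clearance).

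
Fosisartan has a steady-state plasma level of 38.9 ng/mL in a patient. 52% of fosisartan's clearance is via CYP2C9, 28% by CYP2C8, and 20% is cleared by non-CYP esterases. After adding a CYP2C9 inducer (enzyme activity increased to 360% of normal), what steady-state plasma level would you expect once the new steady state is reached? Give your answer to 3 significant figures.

CYP2C9: 0.52 × 3.6 = 1.872
CYP2C8: 0.28 (unchanged)
Other: 0.2 (unchanged)
Relative clearance = 1.872 + 0.28 + 0.2 = 2.352.
New steady-state plasma level = baseline ÷ relative clearance = 38.9 / 2.352 = 16.5 ng/mL.

16.5 ng/mL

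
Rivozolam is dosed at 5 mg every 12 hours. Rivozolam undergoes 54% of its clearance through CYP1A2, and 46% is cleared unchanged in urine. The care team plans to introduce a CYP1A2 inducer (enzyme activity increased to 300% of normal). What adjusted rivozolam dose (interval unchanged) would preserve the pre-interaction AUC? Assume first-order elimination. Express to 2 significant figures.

10 mg

The CYP1A2 pathway (54% of clearance) increases to 3× activity: 0.54 × 3 = 1.62.
Non-CYP routes (46%) are unchanged.
CL_new/CL_old = 1.62 + 0.46 = 2.08.
To maintain the same steady-state level, dose must scale with clearance: new dose = 5 × 2.08 = 10 mg.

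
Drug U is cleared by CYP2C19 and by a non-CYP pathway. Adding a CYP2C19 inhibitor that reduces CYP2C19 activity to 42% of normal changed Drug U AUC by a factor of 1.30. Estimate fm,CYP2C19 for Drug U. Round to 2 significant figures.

0.40

Call the CYP2C19 fraction fm. After the interaction, CL_new/CL_old = fm × 0.42 + (1 − fm).
AUC ratio = 1 / (new CL fraction), so new CL fraction = 1 / 1.30 = 0.7692.
fm × 0.42 + 1 − fm = 0.7692  ⇒  fm × (0.42 − 1) = −0.2308  ⇒  fm = 0.40.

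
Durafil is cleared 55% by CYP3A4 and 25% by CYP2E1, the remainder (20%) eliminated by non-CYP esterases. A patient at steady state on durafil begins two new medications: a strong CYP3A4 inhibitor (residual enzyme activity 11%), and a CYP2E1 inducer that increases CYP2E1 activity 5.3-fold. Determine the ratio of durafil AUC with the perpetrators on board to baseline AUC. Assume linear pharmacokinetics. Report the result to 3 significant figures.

The CYP3A4 pathway (55% of clearance) is reduced to 0.11× activity: 0.55 × 0.11 = 0.0605.
The CYP2E1 pathway (25% of clearance) rises to 5.3× activity: 0.25 × 5.3 = 1.325.
The remaining 20% of clearance is unaffected.
New clearance relative to baseline: 0.0605 + 1.325 + 0.2 = 1.5855.
AUC ∝ 1/CL: fold-change = 1 / 1.5855 = 0.631.

0.631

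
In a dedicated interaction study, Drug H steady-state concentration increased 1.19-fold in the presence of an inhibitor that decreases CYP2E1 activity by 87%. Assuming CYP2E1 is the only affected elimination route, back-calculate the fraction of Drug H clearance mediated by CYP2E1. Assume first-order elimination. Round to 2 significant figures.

Let fm be the CYP2E1 fraction. New clearance relative to baseline = fm × 0.13 + (1 − fm).
Steady-state concentration ratio = 1 / (new CL fraction), so new CL fraction = 1 / 1.19 = 0.8403.
fm × 0.13 + 1 − fm = 0.8403  ⇒  fm × (0.13 − 1) = −0.1597  ⇒  fm = 0.18.

0.18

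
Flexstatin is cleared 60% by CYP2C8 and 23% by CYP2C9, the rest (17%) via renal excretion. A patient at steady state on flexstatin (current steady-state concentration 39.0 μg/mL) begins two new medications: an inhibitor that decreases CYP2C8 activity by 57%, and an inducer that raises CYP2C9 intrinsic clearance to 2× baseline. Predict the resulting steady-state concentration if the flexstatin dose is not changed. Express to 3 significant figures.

43.9 μg/mL

CYP2C8: 0.6 × 0.43 = 0.258
CYP2C9: 0.23 × 2 = 0.46
Other: 0.17 (unchanged)
Relative clearance = 0.258 + 0.46 + 0.17 = 0.888.
Steady-state concentration ∝ 1/CL: new value = 39.0 / 0.888 = 43.9 μg/mL.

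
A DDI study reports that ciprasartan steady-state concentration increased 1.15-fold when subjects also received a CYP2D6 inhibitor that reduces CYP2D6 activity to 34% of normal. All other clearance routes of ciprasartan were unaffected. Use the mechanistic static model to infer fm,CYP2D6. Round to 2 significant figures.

Call the CYP2D6 fraction fm. After the interaction, CL_new/CL_old = fm × 0.34 + (1 − fm).
Steady-state concentration ratio = 1 / (new CL fraction), so new CL fraction = 1 / 1.15 = 0.8696.
fm × 0.34 + 1 − fm = 0.8696  ⇒  fm × (0.34 − 1) = −0.1304  ⇒  fm = 0.20.

0.20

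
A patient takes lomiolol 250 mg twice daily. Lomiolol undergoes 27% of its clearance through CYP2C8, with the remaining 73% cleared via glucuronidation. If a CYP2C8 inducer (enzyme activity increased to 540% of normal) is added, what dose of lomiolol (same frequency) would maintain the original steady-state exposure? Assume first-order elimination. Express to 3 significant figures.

The CYP2C8 pathway (27% of clearance) is boosted to 5.4× activity: 0.27 × 5.4 = 1.458.
The remaining 73% of clearance is unaffected.
Relative clearance = 1.458 + 0.73 = 2.188.
To maintain the same steady-state level, dose must scale with clearance: new dose = 250 × 2.188 = 547 mg.

547 mg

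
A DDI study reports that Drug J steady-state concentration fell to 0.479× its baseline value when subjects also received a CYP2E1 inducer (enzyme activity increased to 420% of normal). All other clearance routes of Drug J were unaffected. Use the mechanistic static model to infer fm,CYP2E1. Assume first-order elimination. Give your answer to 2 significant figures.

Call the CYP2E1 fraction fm. After the interaction, CL_new/CL_old = fm × 4.2 + (1 − fm).
Steady-state concentration ratio = 1 / (new CL fraction), so new CL fraction = 1 / 0.479 = 2.088.
fm × 4.2 + 1 − fm = 2.088  ⇒  fm × (4.2 − 1) = 1.088  ⇒  fm = 0.34.

0.34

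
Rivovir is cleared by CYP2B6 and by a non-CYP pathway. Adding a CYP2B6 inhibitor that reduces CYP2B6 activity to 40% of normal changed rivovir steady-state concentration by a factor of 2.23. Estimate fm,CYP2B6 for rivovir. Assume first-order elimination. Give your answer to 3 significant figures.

CL'/CL = 1 / 2.23 = 0.4484
0.4·fm + (1 − fm) = 0.4484
fm = (0.4484 − 1) / (0.4 − 1) = 0.919

0.919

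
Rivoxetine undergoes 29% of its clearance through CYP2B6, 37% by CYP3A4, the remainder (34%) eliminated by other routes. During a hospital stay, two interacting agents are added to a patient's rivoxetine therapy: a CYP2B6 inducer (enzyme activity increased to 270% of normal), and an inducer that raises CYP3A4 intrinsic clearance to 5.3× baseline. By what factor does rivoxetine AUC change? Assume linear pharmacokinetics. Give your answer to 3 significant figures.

0.324

The CYP2B6 pathway (29% of clearance) rises to 2.7× activity: 0.29 × 2.7 = 0.783.
The CYP3A4 pathway (37% of clearance) rises to 5.3× activity: 0.37 × 5.3 = 1.961.
The remaining 34% of clearance is unaffected.
Relative clearance = 0.783 + 1.961 + 0.34 = 3.084.
AUC ∝ 1/CL: fold-change = 1 / 3.084 = 0.324.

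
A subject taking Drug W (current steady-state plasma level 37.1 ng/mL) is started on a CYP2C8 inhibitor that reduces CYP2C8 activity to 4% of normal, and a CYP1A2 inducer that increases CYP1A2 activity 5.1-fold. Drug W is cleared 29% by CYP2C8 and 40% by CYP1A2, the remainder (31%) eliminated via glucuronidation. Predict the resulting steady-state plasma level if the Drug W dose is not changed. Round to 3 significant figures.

15.7 ng/mL

The CYP2C8 pathway (29% of clearance) drops to 0.04× activity: 0.29 × 0.04 = 0.0116.
The CYP1A2 pathway (40% of clearance) is boosted to 5.1× activity: 0.4 × 5.1 = 2.04.
The remaining 31% of clearance is unaffected.
CL_new/CL_old = 0.0116 + 2.04 + 0.31 = 2.3616.
New steady-state plasma level = 37.1 / 2.3616 = 15.7 ng/mL (concentration scales inversely with clearance).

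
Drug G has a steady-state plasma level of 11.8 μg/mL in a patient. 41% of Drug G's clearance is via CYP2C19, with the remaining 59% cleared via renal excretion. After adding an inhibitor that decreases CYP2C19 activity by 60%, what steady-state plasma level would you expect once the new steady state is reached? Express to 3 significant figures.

CYP2C19: 0.41 × 0.4 = 0.164
Other: 0.59 (unchanged)
New clearance relative to baseline: 0.164 + 0.59 = 0.754.
New steady-state plasma level = baseline ÷ relative clearance = 11.8 / 0.754 = 15.6 μg/mL.

15.6 μg/mL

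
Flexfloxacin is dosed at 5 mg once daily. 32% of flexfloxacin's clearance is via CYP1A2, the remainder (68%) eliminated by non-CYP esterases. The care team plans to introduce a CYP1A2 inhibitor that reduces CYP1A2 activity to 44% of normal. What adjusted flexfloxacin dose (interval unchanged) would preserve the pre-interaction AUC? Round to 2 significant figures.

4.1 mg

The CYP1A2 pathway (32% of clearance) falls to 0.44× activity: 0.32 × 0.44 = 0.1408.
Non-CYP routes (68%) are unchanged.
New clearance relative to baseline: 0.1408 + 0.68 = 0.8208.
Css,avg = (dose rate)/CL, so holding Css fixed requires dose ∝ CL: 5 × 0.8208 = 4.1 mg.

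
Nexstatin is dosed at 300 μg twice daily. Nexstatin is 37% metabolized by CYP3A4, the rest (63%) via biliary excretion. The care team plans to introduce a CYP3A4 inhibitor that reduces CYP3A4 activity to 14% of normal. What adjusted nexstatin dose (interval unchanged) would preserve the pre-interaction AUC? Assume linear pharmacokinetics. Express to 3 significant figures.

205 μg

The CYP3A4 pathway (37% of clearance) falls to 0.14× activity: 0.37 × 0.14 = 0.0518.
The remaining 63% of clearance is unaffected.
CL_new/CL_old = 0.0518 + 0.63 = 0.6818.
Css,avg = (dose rate)/CL, so holding Css fixed requires dose ∝ CL: 300 × 0.6818 = 205 μg.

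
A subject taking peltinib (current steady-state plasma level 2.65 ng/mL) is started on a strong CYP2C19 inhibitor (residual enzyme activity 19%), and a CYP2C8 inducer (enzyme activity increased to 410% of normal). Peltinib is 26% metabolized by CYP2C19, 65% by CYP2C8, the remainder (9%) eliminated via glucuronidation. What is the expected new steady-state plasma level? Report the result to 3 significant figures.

The CYP2C19 pathway (26% of clearance) falls to 0.19× activity: 0.26 × 0.19 = 0.0494.
The CYP2C8 pathway (65% of clearance) rises to 4.1× activity: 0.65 × 4.1 = 2.665.
Non-CYP routes (9%) are unchanged.
New clearance relative to baseline: 0.0494 + 2.665 + 0.09 = 2.8044.
New steady-state plasma level = 2.65 / 2.8044 = 0.945 ng/mL (concentration scales inversely with clearance).

0.945 ng/mL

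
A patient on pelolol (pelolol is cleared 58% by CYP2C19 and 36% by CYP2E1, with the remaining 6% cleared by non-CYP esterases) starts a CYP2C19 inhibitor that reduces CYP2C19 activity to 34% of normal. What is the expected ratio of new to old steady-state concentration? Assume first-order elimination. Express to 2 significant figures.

CYP2C19: 0.58 × 0.34 = 0.1972
CYP2E1: 0.36 (unchanged)
Other: 0.06 (unchanged)
CL_new/CL_old = 0.1972 + 0.36 + 0.06 = 0.6172.
Since steady-state concentration ∝ 1/CL, the ratio is 1 / 0.6172 = 1.6.

1.6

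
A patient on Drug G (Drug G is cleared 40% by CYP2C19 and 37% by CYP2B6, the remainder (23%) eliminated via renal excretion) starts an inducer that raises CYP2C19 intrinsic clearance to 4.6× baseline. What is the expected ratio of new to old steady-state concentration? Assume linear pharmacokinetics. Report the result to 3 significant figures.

0.410

CYP2C19: 0.4 × 4.6 = 1.84
CYP2B6: 0.37 (unchanged)
Other: 0.23 (unchanged)
Relative clearance = 1.84 + 0.37 + 0.23 = 2.44.
Since steady-state concentration ∝ 1/CL, the ratio is 1 / 2.44 = 0.410.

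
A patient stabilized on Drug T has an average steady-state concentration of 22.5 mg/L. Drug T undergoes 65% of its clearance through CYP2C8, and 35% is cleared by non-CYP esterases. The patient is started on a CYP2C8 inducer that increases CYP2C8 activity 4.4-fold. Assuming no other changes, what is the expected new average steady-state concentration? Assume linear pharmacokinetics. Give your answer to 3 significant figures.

CYP2C8: 0.65 × 4.4 = 2.86
Other: 0.35 (unchanged)
Relative clearance = 2.86 + 0.35 = 3.21.
Average steady-state concentration ∝ 1/CL, so new value = 22.5 / 3.21 = 7.01 mg/L.

7.01 mg/L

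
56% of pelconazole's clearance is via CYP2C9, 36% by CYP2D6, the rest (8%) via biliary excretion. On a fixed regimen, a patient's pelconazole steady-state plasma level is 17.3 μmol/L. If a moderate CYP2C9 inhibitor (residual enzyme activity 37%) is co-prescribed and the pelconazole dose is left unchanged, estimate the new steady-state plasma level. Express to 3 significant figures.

The CYP2C9 pathway (56% of clearance) drops to 0.37× activity: 0.56 × 0.37 = 0.2072.
CYP2D6 (36%) and the residual 8% are unaffected.
New clearance relative to baseline: 0.2072 + 0.36 + 0.08 = 0.6472.
New steady-state plasma level = baseline ÷ relative clearance = 17.3 / 0.6472 = 26.7 μmol/L.

26.7 μmol/L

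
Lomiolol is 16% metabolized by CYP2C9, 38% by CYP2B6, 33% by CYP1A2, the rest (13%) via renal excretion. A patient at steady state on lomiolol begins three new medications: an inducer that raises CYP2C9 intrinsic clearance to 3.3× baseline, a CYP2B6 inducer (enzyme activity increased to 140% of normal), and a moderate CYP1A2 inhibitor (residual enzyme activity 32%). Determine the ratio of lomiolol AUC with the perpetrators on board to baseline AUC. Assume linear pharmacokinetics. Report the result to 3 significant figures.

CYP2C9: 0.16 × 3.3 = 0.528
CYP2B6: 0.38 × 1.4 = 0.532
CYP1A2: 0.33 × 0.32 = 0.1056
Other: 0.13 (unchanged)
CL_new/CL_old = 0.528 + 0.532 + 0.1056 + 0.13 = 1.2956.
AUC ∝ 1/CL: fold-change = 1 / 1.2956 = 0.772.

0.772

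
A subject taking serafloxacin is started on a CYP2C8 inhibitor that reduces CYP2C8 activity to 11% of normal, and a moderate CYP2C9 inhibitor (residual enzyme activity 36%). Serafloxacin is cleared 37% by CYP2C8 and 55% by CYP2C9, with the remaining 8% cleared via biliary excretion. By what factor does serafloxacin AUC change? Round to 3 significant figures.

3.14

CYP2C8: 0.37 × 0.11 = 0.0407
CYP2C9: 0.55 × 0.36 = 0.198
Other: 0.08 (unchanged)
Relative clearance = 0.0407 + 0.198 + 0.08 = 0.3187.
Because AUC varies inversely with clearance, the combined effect is 1 / 0.3187 = 3.14.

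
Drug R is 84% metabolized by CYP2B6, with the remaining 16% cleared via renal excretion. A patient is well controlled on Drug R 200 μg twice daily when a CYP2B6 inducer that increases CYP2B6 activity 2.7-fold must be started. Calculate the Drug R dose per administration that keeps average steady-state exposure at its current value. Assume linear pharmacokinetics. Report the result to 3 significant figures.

The CYP2B6 pathway (84% of clearance) rises to 2.7× activity: 0.84 × 2.7 = 2.268.
Non-CYP routes (16%) are unchanged.
New clearance relative to baseline: 2.268 + 0.16 = 2.428.
Css,avg = (dose rate)/CL, so holding Css fixed requires dose ∝ CL: 200 × 2.428 = 486 μg.

486 μg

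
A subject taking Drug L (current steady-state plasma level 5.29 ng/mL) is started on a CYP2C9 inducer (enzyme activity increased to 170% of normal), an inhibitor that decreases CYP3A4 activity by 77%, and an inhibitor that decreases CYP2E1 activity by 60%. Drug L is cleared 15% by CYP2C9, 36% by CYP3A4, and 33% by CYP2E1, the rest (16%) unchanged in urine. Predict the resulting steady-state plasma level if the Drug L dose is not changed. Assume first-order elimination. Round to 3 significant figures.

8.40 ng/mL

The CYP2C9 pathway (15% of clearance) increases to 1.7× activity: 0.15 × 1.7 = 0.255.
The CYP3A4 pathway (36% of clearance) is reduced to 0.23× activity: 0.36 × 0.23 = 0.0828.
The CYP2E1 pathway (33% of clearance) drops to 0.4× activity: 0.33 × 0.4 = 0.132.
The remaining 16% of clearance is unaffected.
CL_new/CL_old = 0.255 + 0.0828 + 0.132 + 0.16 = 0.6298.
New steady-state plasma level = 5.29 / 0.6298 = 8.40 ng/mL (concentration scales inversely with clearance).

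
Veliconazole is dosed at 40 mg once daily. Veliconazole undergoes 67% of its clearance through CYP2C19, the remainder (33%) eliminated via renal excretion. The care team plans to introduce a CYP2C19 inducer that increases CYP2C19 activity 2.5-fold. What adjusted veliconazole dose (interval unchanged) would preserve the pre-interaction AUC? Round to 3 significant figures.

The CYP2C19 pathway (67% of clearance) is boosted to 2.5× activity: 0.67 × 2.5 = 1.675.
The remaining 33% of clearance is unaffected.
Relative clearance = 1.675 + 0.33 = 2.005.
To maintain the same steady-state level, dose must scale with clearance: new dose = 40 × 2.005 = 80.2 mg.

80.2 mg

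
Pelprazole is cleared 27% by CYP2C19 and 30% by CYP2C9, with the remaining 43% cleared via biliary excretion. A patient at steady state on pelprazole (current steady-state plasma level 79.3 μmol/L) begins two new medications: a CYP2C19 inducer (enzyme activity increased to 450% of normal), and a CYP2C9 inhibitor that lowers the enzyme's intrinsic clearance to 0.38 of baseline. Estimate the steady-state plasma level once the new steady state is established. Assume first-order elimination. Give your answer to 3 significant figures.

45.1 μmol/L

The CYP2C19 pathway (27% of clearance) increases to 4.5× activity: 0.27 × 4.5 = 1.215.
The CYP2C9 pathway (30% of clearance) falls to 0.38× activity: 0.3 × 0.38 = 0.114.
The remaining 43% of clearance is unaffected.
New clearance relative to baseline: 1.215 + 0.114 + 0.43 = 1.759.
Steady-state plasma level ∝ 1/CL: new value = 79.3 / 1.759 = 45.1 μmol/L.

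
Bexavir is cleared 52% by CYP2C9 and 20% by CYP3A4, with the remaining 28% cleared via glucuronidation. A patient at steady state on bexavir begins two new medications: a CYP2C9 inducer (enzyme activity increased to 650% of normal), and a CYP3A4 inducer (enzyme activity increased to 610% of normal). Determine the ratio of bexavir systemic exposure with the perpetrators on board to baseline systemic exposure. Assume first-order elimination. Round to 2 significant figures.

0.20

The CYP2C9 pathway (52% of clearance) rises to 6.5× activity: 0.52 × 6.5 = 3.38.
The CYP3A4 pathway (20% of clearance) increases to 6.1× activity: 0.2 × 6.1 = 1.22.
The remaining 28% of clearance is unaffected.
Relative clearance = 3.38 + 1.22 + 0.28 = 4.88.
Net systemic exposure ratio = 1 / 4.88 = 0.20.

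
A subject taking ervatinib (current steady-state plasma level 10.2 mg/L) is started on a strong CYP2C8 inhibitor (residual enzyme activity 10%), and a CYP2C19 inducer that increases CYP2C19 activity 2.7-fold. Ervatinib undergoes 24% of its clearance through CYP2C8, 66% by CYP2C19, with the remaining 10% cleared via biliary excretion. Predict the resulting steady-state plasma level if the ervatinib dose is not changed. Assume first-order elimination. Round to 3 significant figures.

5.35 mg/L

The CYP2C8 pathway (24% of clearance) is reduced to 0.1× activity: 0.24 × 0.1 = 0.024.
The CYP2C19 pathway (66% of clearance) rises to 2.7× activity: 0.66 × 2.7 = 1.782.
The remaining 10% of clearance is unaffected.
CL_new/CL_old = 0.024 + 1.782 + 0.1 = 1.906.
Dividing the baseline by the relative clearance: 10.2 / 1.906 = 5.35 mg/L.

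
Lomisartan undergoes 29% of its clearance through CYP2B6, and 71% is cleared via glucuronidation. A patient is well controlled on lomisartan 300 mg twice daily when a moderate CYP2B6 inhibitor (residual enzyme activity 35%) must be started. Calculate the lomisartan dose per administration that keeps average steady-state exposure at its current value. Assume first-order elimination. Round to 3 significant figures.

243 mg

The CYP2B6 pathway (29% of clearance) is reduced to 0.35× activity: 0.29 × 0.35 = 0.1015.
The remaining 71% of clearance is unaffected.
Relative clearance = 0.1015 + 0.71 = 0.8115.
Exposure is unchanged when dose changes in proportion to clearance. New dose = 300 mg × 0.8115 = 243 mg.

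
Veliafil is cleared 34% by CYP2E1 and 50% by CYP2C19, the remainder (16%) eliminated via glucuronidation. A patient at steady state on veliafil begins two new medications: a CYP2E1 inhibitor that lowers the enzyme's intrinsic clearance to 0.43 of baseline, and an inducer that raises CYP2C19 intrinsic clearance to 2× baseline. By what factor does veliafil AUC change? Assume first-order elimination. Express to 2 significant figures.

0.77

The CYP2E1 pathway (34% of clearance) falls to 0.43× activity: 0.34 × 0.43 = 0.1462.
The CYP2C19 pathway (50% of clearance) increases to 2× activity: 0.5 × 2 = 1.
Non-CYP routes (16%) are unchanged.
New clearance relative to baseline: 0.1462 + 1 + 0.16 = 1.3062.
Net AUC ratio = 1 / 1.3062 = 0.77.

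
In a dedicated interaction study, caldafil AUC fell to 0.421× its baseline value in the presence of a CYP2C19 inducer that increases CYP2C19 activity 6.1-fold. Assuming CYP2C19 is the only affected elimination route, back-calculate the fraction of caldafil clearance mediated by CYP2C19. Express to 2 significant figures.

0.27

Call the CYP2C19 fraction fm. After the interaction, CL_new/CL_old = fm × 6.1 + (1 − fm).
AUC ratio = 1 / (new CL fraction), so new CL fraction = 1 / 0.421 = 2.375.
fm × 6.1 + 1 − fm = 2.375  ⇒  fm × (6.1 − 1) = 1.375  ⇒  fm = 0.27.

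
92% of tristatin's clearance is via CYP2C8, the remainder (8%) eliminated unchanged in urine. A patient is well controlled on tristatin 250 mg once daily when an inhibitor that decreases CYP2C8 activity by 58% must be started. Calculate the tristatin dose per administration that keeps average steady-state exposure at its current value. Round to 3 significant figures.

The CYP2C8 pathway (92% of clearance) is reduced to 0.42× activity: 0.92 × 0.42 = 0.3864.
The remaining 8% of clearance is unaffected.
CL_new/CL_old = 0.3864 + 0.08 = 0.4664.
Exposure is unchanged when dose changes in proportion to clearance. New dose = 250 mg × 0.4664 = 117 mg.

117 mg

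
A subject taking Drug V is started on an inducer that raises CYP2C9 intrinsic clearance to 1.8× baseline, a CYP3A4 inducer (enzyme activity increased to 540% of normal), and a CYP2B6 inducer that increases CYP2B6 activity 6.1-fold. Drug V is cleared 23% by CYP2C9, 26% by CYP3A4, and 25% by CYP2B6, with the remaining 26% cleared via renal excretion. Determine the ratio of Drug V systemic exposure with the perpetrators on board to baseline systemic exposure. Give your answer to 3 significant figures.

CYP2C9: 0.23 × 1.8 = 0.414
CYP3A4: 0.26 × 5.4 = 1.404
CYP2B6: 0.25 × 6.1 = 1.525
Other: 0.26 (unchanged)
CL_new/CL_old = 0.414 + 1.404 + 1.525 + 0.26 = 3.603.
Because systemic exposure varies inversely with clearance, the combined effect is 1 / 3.603 = 0.278.

0.278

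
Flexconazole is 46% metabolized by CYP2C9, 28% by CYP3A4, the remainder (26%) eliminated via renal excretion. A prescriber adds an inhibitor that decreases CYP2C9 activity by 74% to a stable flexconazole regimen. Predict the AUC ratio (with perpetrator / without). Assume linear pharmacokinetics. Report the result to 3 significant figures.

1.52

The CYP2C9 pathway (46% of clearance) is reduced to 0.26× activity: 0.46 × 0.26 = 0.1196.
CYP3A4 (28%) and the residual 26% are unaffected.
CL_new/CL_old = 0.1196 + 0.28 + 0.26 = 0.6596.
AUC is inversely proportional to clearance, so the fold-change is 1 / 0.6596 = 1.52.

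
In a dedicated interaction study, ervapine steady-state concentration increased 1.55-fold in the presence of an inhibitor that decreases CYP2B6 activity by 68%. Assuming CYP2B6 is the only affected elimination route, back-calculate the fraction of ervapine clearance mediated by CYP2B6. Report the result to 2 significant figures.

Let x = fm,CYP2B6. Because steady-state concentration ∝ 1/CL, relative clearance fell to 1/1.55 = 0.6452.
Setting x·0.32 + (1 − x) = 0.6452 and solving: x = (0.6452 − 1)/(0.32 − 1) = 0.52.

0.52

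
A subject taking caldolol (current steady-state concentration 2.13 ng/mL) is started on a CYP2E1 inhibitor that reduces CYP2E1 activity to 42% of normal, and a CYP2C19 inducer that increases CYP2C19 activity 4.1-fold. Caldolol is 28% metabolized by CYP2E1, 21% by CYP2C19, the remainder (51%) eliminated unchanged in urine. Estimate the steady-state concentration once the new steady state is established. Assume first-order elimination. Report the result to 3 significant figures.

The CYP2E1 pathway (28% of clearance) falls to 0.42× activity: 0.28 × 0.42 = 0.1176.
The CYP2C19 pathway (21% of clearance) increases to 4.1× activity: 0.21 × 4.1 = 0.861.
The remaining 51% of clearance is unaffected.
CL_new/CL_old = 0.1176 + 0.861 + 0.51 = 1.4886.
Dividing the baseline by the relative clearance: 2.13 / 1.4886 = 1.43 ng/mL.

1.43 ng/mL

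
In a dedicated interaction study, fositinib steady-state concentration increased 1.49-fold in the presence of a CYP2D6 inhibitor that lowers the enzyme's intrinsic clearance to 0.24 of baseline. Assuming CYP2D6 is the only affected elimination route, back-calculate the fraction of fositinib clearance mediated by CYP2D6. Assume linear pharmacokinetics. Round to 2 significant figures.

0.43

CL'/CL = 1 / 1.49 = 0.6711
0.24·fm + (1 − fm) = 0.6711
fm = (0.6711 − 1) / (0.24 − 1) = 0.43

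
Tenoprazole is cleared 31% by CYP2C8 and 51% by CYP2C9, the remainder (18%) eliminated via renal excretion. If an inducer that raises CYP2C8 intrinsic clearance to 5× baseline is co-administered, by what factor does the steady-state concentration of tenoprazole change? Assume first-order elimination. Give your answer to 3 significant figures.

0.446

The CYP2C8 pathway (31% of clearance) increases to 5× activity: 0.31 × 5 = 1.55.
CYP2C9 (51%) and the residual 18% are unaffected.
CL_new/CL_old = 1.55 + 0.51 + 0.18 = 2.24.
Steady-state concentration is inversely proportional to clearance, so the fold-change is 1 / 2.24 = 0.446.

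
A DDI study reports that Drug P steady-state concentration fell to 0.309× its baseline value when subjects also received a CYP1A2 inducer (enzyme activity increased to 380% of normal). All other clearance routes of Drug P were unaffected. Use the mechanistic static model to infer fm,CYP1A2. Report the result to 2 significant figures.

CL'/CL = 1 / 0.309 = 3.236
3.8·fm + (1 − fm) = 3.236
fm = (3.236 − 1) / (3.8 − 1) = 0.80

0.80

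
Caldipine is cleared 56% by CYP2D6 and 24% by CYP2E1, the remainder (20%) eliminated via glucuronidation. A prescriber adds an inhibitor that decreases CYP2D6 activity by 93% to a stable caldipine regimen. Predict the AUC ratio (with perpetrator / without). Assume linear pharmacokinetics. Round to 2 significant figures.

CYP2D6: 0.56 × 0.07 = 0.0392
CYP2E1: 0.24 (unchanged)
Other: 0.2 (unchanged)
Relative clearance = 0.0392 + 0.24 + 0.2 = 0.4792.
Since AUC ∝ 1/CL, the ratio is 1 / 0.4792 = 2.1.

2.1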